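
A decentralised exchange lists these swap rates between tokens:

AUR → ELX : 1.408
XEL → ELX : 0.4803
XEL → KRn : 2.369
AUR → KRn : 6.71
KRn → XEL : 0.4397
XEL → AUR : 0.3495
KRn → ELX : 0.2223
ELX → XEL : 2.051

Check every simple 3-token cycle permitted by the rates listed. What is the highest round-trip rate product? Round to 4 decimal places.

1.0801

ELX→XEL→KRn→ELX: 2.051 × 2.369 × 0.2223 = 1.08012
AUR→KRn→XEL→AUR: 6.71 × 0.4397 × 0.3495 = 1.03116
AUR→ELX→XEL→AUR: 1.408 × 2.051 × 0.3495 = 1.00929
Maximum is ELX→XEL→KRn→ELX at 1.0801; arbitrage exists.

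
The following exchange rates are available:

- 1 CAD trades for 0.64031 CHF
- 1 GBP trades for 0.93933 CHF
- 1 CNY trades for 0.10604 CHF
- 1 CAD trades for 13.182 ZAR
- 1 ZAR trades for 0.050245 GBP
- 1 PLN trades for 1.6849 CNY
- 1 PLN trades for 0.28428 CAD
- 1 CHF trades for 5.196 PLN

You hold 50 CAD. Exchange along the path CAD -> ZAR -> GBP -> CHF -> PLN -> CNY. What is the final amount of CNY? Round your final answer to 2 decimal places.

272.34

50 CAD × 13.182 = 659.1 ZAR
659.1 ZAR × 0.050245 = 33.1164795 GBP
33.1164795 GBP × 0.93933 = 31.107302688735 CHF
31.107302688735 CHF × 5.196 = 161.63354477066706 PLN
161.63354477066706 PLN × 1.6849 = 272.336359584096929394 CNY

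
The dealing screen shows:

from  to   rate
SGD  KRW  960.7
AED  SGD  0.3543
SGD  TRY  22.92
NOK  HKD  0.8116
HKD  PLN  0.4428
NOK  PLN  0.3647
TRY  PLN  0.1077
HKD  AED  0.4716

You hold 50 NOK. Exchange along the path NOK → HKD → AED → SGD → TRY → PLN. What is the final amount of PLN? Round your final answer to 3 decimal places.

16.737

50 NOK × 0.8116 = 40.58 HKD
40.58 HKD × 0.4716 = 19.137528 AED
19.137528 AED × 0.3543 = 6.7804261704 SGD
6.7804261704 SGD × 22.92 = 155.407367825568 TRY
155.407367825568 TRY × 0.1077 = 16.7373735148136736 PLN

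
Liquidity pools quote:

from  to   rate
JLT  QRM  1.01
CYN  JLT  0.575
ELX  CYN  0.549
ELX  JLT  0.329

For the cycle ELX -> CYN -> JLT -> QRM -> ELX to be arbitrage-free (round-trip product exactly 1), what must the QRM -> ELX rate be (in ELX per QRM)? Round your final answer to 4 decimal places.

Known legs of the cycle: 0.549 × 0.575 × 1.01 = 0.31883175
For no arbitrage the full-cycle product must be 1, so the missing rate is 1 / 0.31883175 ≈ 3.136450.

3.1365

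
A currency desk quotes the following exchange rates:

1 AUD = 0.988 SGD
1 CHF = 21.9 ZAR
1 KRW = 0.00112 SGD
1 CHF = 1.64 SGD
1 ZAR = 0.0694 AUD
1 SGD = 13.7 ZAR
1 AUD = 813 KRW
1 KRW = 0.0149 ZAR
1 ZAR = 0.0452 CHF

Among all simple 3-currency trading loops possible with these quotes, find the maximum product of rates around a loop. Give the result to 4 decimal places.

CHF→SGD→ZAR→CHF: 1.64 × 13.7 × 0.0452 = 1.01555
SGD→ZAR→AUD→SGD: 13.7 × 0.0694 × 0.988 = 0.93937
KRW→ZAR→AUD→KRW: 0.0149 × 0.0694 × 813 = 0.84069
Maximum is CHF→SGD→ZAR→CHF at 1.0156; arbitrage exists.

1.0156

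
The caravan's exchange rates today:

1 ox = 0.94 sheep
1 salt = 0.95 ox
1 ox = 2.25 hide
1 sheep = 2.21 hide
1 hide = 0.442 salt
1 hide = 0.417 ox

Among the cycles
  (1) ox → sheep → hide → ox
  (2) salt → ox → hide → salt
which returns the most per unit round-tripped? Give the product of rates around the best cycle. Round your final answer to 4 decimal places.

0.9448

(1) 0.94 × 2.21 × 0.417 = 0.86628
(2) 0.95 × 2.25 × 0.442 = 0.94478
Highest is cycle (2) at 0.9448 (≤1, no arbitrage).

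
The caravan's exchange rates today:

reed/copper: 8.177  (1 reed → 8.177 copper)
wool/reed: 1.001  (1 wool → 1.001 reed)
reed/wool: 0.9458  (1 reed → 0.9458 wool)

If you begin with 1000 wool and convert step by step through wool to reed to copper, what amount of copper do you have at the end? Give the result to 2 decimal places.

1000 wool × 1.001 = 1001 reed
1001 reed × 8.177 = 8185.177 copper

8185.18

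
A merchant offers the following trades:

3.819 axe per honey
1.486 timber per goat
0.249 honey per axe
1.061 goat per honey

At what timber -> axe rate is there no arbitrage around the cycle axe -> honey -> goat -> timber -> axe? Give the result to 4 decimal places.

2.5472

Known legs of the cycle: 0.249 × 1.061 × 1.486 = 0.392584854
For no arbitrage the full-cycle product must be 1, so the missing rate is 1 / 0.392584854 ≈ 2.547220.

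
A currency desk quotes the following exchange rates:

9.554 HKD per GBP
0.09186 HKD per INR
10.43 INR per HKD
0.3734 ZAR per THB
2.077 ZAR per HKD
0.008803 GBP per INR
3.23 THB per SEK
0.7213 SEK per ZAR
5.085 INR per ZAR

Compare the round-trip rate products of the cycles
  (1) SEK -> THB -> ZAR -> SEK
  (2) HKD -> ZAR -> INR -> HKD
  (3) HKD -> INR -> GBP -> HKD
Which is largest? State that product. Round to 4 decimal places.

0.9702

(1) 3.23 × 0.3734 × 0.7213 = 0.86995
(2) 2.077 × 5.085 × 0.09186 = 0.97018
(3) 10.43 × 0.008803 × 9.554 = 0.87720
Highest is cycle (2) at 0.9702 (≤1, no arbitrage).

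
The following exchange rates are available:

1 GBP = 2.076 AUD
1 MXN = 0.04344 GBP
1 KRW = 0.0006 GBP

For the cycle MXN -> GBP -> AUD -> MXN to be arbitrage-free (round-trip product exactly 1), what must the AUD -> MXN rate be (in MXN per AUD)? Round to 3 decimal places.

11.089

Known legs of the cycle: 0.04344 × 2.076 = 0.09018144
For no arbitrage the full-cycle product must be 1, so the missing rate is 1 / 0.09018144 ≈ 11.08876.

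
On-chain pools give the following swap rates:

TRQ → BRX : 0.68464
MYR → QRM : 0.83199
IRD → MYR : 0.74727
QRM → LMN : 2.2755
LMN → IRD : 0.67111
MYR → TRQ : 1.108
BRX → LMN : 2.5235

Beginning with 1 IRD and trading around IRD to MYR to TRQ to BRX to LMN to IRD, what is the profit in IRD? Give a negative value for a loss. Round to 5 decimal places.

-0.03999

1 IRD × 0.74727 = 0.74727 MYR
0.74727 MYR × 1.108 = 0.82797516 TRQ
0.82797516 TRQ × 0.68464 = 0.5668649135424 BRX
0.5668649135424 BRX × 2.5235 = 1.4304836093242464 LMN
1.4304836093242464 LMN × 0.67111 = 0.960011855053595001504 IRD
Net change: 0.960011855053595001504 − 1 = -0.039988144946404998496 IRD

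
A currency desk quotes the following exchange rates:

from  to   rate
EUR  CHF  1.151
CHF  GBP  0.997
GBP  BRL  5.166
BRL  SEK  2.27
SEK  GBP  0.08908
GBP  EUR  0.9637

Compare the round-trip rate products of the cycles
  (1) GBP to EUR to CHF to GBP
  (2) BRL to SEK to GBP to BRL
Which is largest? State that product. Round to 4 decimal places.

1.1059

(1) 0.9637 × 1.151 × 0.997 = 1.10589
(2) 2.27 × 0.08908 × 5.166 = 1.04463
Highest is cycle (1) at 1.1059 (>1, arbitrage).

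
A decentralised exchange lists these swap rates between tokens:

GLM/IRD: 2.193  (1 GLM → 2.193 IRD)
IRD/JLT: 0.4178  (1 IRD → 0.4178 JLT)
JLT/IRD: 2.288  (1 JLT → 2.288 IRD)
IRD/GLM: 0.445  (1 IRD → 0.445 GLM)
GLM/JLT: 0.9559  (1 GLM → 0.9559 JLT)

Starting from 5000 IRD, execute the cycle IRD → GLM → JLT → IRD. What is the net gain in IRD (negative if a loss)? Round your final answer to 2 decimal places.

-133.70

5000 IRD × 0.445 = 2225 GLM
2225 GLM × 0.9559 = 2126.8775 JLT
2126.8775 JLT × 2.288 = 4866.29572 IRD
Net change: 4866.29572 − 5000 = -133.70428 IRD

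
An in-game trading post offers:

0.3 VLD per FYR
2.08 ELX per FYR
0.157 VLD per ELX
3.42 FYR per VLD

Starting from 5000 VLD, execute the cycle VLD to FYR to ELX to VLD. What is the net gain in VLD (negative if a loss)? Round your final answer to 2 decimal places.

584.18

5000 VLD × 3.42 = 17100 FYR
17100 FYR × 2.08 = 35568 ELX
35568 ELX × 0.157 = 5584.176 VLD
Net change: 5584.176 − 5000 = 584.176 VLD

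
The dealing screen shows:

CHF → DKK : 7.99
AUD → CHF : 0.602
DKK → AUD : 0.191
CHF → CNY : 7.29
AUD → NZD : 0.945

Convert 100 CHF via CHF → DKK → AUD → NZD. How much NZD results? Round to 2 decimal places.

144.22

100 CHF × 7.99 = 799 DKK
799 DKK × 0.191 = 152.609 AUD
152.609 AUD × 0.945 = 144.215505 NZD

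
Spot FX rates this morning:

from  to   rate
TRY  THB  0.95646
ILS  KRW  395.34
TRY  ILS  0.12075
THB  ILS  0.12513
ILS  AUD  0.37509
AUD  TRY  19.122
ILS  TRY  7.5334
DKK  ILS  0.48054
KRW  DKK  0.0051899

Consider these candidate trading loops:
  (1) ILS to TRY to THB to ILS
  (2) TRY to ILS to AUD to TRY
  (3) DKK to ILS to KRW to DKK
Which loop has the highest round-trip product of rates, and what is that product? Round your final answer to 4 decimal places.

(1) 7.5334 × 0.95646 × 0.12513 = 0.90161
(2) 0.12075 × 0.37509 × 19.122 = 0.86608
(3) 0.48054 × 395.34 × 0.0051899 = 0.98596
Highest is cycle (3) at 0.9860 (≤1, no arbitrage).

0.9860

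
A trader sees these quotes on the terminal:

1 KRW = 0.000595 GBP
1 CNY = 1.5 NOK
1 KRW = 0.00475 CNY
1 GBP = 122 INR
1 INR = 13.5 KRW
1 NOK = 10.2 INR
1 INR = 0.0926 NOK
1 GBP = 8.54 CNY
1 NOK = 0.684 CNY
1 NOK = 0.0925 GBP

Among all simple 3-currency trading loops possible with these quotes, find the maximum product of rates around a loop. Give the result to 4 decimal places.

1.1849

CNY→NOK→GBP→CNY: 1.5 × 0.0925 × 8.54 = 1.18493
INR→NOK→GBP→INR: 0.0926 × 0.0925 × 122 = 1.04499
KRW→GBP→INR→KRW: 0.000595 × 122 × 13.5 = 0.97997
Maximum is CNY→NOK→GBP→CNY at 1.1849; arbitrage exists.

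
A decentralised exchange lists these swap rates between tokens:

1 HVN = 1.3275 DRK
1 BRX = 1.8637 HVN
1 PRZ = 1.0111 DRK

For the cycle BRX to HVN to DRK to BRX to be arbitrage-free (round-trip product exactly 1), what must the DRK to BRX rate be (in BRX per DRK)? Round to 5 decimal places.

0.40419

Known legs of the cycle: 1.8637 × 1.3275 = 2.47406175
For no arbitrage the full-cycle product must be 1, so the missing rate is 1 / 2.47406175 ≈ 0.4041936.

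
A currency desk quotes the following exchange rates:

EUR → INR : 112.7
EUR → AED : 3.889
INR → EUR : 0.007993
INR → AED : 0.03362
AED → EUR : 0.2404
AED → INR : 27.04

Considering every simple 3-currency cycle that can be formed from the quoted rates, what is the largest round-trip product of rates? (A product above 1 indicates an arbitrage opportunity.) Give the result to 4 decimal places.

INR→AED→EUR→INR: 0.03362 × 0.2404 × 112.7 = 0.91087
INR→EUR→AED→INR: 0.007993 × 3.889 × 27.04 = 0.84053
Maximum is INR→AED→EUR→INR at 0.9109; no arbitrage — every cycle loses value.

0.9109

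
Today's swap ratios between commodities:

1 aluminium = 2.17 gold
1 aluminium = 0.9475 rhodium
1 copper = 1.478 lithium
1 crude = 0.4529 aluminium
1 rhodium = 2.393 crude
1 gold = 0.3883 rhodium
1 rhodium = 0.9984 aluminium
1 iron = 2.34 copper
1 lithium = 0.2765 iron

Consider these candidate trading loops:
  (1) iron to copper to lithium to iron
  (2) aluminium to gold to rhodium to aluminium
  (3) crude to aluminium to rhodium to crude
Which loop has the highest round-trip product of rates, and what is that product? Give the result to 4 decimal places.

(1) 2.34 × 1.478 × 0.2765 = 0.95628
(2) 2.17 × 0.3883 × 0.9984 = 0.84126
(3) 0.4529 × 0.9475 × 2.393 = 1.02689
Highest is cycle (3) at 1.0269 (>1, arbitrage).

1.0269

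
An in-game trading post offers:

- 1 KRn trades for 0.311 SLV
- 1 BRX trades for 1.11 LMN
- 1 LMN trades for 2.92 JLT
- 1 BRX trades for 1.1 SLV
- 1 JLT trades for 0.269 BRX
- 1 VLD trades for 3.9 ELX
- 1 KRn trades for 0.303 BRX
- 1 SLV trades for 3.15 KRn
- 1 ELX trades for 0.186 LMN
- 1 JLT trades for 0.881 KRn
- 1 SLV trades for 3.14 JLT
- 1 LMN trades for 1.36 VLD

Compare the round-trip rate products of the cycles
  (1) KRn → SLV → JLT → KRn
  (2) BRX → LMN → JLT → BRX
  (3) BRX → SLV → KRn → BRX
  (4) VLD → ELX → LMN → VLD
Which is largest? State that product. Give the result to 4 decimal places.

1.0499

(1) 0.311 × 3.14 × 0.881 = 0.86033
(2) 1.11 × 2.92 × 0.269 = 0.87188
(3) 1.1 × 3.15 × 0.303 = 1.04990
(4) 3.9 × 0.186 × 1.36 = 0.98654
Highest is cycle (3) at 1.0499 (>1, arbitrage).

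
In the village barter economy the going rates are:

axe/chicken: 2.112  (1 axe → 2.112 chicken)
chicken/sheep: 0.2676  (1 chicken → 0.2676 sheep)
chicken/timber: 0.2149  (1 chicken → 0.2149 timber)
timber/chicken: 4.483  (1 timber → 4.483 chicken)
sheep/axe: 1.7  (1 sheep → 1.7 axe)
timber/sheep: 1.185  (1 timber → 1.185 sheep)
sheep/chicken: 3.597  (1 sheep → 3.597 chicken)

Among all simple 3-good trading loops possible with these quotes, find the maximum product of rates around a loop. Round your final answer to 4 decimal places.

0.9608

chicken→sheep→axe→chicken: 0.2676 × 1.7 × 2.112 = 0.96079
chicken→timber→sheep→chicken: 0.2149 × 1.185 × 3.597 = 0.91600
Maximum is chicken→sheep→axe→chicken at 0.9608; no arbitrage — every cycle loses value.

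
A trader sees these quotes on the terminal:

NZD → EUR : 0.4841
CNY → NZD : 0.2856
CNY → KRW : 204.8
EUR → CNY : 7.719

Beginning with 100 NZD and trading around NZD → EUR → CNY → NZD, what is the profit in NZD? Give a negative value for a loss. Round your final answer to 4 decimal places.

100 NZD × 0.4841 = 48.41 EUR
48.41 EUR × 7.719 = 373.67679 CNY
373.67679 CNY × 0.2856 = 106.722091224 NZD
Net change: 106.722091224 − 100 = 6.722091224 NZD

6.7221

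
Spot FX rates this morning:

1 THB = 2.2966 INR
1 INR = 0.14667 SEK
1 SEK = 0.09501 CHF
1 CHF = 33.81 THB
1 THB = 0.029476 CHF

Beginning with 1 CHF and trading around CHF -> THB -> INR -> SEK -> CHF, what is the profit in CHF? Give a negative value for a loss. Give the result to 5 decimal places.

0.08203

1 CHF × 33.81 = 33.81 THB
33.81 THB × 2.2966 = 77.648046 INR
77.648046 INR × 0.14667 = 11.38863890682 SEK
11.38863890682 SEK × 0.09501 = 1.0820345825369682 CHF
Net change: 1.0820345825369682 − 1 = 0.0820345825369682 CHF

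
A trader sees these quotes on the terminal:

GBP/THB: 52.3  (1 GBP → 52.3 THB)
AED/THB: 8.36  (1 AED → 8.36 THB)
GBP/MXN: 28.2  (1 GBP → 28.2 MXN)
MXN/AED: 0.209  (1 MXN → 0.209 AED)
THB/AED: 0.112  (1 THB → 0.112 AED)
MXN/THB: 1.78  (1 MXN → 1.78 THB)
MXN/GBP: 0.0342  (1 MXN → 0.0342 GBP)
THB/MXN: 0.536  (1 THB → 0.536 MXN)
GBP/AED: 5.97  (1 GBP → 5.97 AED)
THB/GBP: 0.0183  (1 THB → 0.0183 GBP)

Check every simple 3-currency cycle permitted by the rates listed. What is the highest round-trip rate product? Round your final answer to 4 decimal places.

0.9587

GBP→THB→MXN→GBP: 52.3 × 0.536 × 0.0342 = 0.95872
AED→THB→MXN→AED: 8.36 × 0.536 × 0.209 = 0.93652
GBP→MXN→THB→GBP: 28.2 × 1.78 × 0.0183 = 0.91859
GBP→AED→THB→GBP: 5.97 × 8.36 × 0.0183 = 0.91334
Maximum is GBP→THB→MXN→GBP at 0.9587; no arbitrage — every cycle loses value.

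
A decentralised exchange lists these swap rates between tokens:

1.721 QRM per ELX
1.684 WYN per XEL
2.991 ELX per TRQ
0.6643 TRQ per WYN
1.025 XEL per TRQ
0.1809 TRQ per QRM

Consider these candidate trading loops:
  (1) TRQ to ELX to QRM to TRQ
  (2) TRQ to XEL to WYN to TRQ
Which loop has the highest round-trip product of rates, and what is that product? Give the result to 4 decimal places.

1.1466

(1) 2.991 × 1.721 × 0.1809 = 0.93118
(2) 1.025 × 1.684 × 0.6643 = 1.14665
Highest is cycle (2) at 1.1466 (>1, arbitrage).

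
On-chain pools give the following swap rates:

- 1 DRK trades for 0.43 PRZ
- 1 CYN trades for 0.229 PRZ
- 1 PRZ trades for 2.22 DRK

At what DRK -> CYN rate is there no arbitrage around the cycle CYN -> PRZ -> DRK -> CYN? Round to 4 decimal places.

1.9670

Known legs of the cycle: 0.229 × 2.22 = 0.50838
For no arbitrage the full-cycle product must be 1, so the missing rate is 1 / 0.50838 ≈ 1.967033.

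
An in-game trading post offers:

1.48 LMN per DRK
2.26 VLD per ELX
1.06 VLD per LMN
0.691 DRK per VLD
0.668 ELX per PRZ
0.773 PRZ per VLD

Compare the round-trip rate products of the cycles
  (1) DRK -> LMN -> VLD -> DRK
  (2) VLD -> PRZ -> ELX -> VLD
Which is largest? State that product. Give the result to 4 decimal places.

1.1670

(1) 1.48 × 1.06 × 0.691 = 1.08404
(2) 0.773 × 0.668 × 2.26 = 1.16698
Highest is cycle (2) at 1.1670 (>1, arbitrage).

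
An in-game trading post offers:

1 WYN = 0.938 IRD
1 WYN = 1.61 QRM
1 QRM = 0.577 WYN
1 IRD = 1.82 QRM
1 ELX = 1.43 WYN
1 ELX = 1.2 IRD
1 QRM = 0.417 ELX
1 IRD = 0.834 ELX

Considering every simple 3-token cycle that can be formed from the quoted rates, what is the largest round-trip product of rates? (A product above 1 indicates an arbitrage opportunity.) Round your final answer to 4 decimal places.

ELX→WYN→IRD→ELX: 1.43 × 0.938 × 0.834 = 1.11868
QRM→WYN→IRD→QRM: 0.577 × 0.938 × 1.82 = 0.98503
ELX→WYN→QRM→ELX: 1.43 × 1.61 × 0.417 = 0.96006
ELX→IRD→QRM→ELX: 1.2 × 1.82 × 0.417 = 0.91073
Maximum is ELX→WYN→IRD→ELX at 1.1187; arbitrage exists.

1.1187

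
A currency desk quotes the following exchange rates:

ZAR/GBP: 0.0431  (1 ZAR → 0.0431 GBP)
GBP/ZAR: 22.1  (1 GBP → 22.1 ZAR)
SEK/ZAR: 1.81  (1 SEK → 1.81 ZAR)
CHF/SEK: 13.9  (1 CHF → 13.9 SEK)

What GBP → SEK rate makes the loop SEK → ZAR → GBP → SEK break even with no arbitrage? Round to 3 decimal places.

Known legs of the cycle: 1.81 × 0.0431 = 0.078011
For no arbitrage the full-cycle product must be 1, so the missing rate is 1 / 0.078011 ≈ 12.81871.

12.819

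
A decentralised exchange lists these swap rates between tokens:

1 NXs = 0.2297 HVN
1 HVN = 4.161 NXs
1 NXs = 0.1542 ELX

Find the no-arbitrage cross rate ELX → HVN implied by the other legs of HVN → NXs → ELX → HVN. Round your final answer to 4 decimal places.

1.5585

Known legs of the cycle: 4.161 × 0.1542 = 0.6416262
For no arbitrage the full-cycle product must be 1, so the missing rate is 1 / 0.6416262 ≈ 1.558540.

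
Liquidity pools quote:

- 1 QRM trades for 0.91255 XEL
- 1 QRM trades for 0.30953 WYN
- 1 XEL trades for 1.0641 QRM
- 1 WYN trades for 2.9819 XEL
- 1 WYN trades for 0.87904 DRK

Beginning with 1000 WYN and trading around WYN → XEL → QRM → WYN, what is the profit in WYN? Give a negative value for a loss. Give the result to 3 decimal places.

-17.849

1000 WYN × 2.9819 = 2981.9 XEL
2981.9 XEL × 1.0641 = 3173.03979 QRM
3173.03979 QRM × 0.30953 = 982.1510061987 WYN
Net change: 982.1510061987 − 1000 = -17.8489938013 WYN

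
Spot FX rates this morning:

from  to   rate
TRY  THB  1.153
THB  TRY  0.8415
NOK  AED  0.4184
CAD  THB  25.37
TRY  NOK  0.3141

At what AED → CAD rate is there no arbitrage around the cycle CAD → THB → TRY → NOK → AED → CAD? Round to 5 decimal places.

0.35642

Known legs of the cycle: 25.37 × 0.8415 × 0.3141 × 0.4184 = 2.8056545687412
For no arbitrage the full-cycle product must be 1, so the missing rate is 1 / 2.8056545687412 ≈ 0.3564231.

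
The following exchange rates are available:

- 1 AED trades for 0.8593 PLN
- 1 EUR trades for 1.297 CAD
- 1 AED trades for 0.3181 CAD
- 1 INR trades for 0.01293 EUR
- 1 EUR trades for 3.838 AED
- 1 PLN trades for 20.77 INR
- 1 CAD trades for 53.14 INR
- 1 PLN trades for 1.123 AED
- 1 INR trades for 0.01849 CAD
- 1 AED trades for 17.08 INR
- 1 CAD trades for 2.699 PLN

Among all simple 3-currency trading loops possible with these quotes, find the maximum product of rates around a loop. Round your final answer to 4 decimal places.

INR→CAD→PLN→INR: 0.01849 × 2.699 × 20.77 = 1.03652
PLN→AED→CAD→PLN: 1.123 × 0.3181 × 2.699 = 0.96415
INR→EUR→CAD→INR: 0.01293 × 1.297 × 53.14 = 0.89117
INR→EUR→AED→INR: 0.01293 × 3.838 × 17.08 = 0.84760
Maximum is INR→CAD→PLN→INR at 1.0365; arbitrage exists.

1.0365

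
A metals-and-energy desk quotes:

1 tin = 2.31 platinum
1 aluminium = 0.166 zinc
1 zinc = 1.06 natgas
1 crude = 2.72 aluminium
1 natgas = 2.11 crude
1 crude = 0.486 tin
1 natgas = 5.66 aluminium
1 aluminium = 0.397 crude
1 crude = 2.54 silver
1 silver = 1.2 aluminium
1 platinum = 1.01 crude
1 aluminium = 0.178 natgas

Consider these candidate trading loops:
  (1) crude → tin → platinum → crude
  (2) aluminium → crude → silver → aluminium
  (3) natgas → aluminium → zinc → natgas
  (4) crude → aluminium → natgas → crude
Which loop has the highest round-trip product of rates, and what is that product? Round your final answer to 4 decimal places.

(1) 0.486 × 2.31 × 1.01 = 1.13389
(2) 0.397 × 2.54 × 1.2 = 1.21006
(3) 5.66 × 0.166 × 1.06 = 0.99593
(4) 2.72 × 0.178 × 2.11 = 1.02158
Highest is cycle (2) at 1.2101 (>1, arbitrage).

1.2101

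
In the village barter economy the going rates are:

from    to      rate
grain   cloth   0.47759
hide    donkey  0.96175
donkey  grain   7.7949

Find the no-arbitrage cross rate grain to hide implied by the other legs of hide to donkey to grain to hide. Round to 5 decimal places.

Known legs of the cycle: 0.96175 × 7.7949 = 7.496745075
For no arbitrage the full-cycle product must be 1, so the missing rate is 1 / 7.496745075 ≈ 0.1333912.

0.13339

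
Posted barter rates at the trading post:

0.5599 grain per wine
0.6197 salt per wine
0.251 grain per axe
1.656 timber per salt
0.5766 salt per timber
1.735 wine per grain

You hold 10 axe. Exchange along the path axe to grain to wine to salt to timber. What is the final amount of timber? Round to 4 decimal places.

10 axe × 0.251 = 2.51 grain
2.51 grain × 1.735 = 4.35485 wine
4.35485 wine × 0.6197 = 2.698700545 salt
2.698700545 salt × 1.656 = 4.46904810252 timber

4.4690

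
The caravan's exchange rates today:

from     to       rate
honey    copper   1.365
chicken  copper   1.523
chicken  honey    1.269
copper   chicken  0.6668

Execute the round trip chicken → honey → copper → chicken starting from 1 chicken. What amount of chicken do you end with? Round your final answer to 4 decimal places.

1.1550

1 chicken × 1.269 = 1.269 honey
1.269 honey × 1.365 = 1.732185 copper
1.732185 copper × 0.6668 = 1.155020958 chicken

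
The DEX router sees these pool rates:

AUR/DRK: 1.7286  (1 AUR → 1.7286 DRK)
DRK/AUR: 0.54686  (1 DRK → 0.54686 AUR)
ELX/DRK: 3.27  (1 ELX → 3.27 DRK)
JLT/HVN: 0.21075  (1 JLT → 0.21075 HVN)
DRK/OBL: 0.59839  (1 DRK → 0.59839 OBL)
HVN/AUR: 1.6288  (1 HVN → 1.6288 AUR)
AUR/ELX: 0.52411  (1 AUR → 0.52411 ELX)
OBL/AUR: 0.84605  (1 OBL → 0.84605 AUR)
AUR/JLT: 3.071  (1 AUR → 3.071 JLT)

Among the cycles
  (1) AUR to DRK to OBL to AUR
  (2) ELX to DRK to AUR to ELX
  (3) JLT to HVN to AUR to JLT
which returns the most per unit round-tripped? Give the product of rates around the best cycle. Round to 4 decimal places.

1.0542

(1) 1.7286 × 0.59839 × 0.84605 = 0.87513
(2) 3.27 × 0.54686 × 0.52411 = 0.93723
(3) 0.21075 × 1.6288 × 3.071 = 1.05418
Highest is cycle (3) at 1.0542 (>1, arbitrage).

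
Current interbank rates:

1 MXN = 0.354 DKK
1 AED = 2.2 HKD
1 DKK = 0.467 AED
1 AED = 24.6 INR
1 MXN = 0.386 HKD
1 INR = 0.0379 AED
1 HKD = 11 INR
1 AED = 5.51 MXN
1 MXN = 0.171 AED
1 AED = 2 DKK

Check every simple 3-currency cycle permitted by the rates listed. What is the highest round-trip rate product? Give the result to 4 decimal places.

0.9172

INR→AED→HKD→INR: 0.0379 × 2.2 × 11 = 0.91718
MXN→DKK→AED→MXN: 0.354 × 0.467 × 5.51 = 0.91090
Maximum is INR→AED→HKD→INR at 0.9172; no arbitrage — every cycle loses value.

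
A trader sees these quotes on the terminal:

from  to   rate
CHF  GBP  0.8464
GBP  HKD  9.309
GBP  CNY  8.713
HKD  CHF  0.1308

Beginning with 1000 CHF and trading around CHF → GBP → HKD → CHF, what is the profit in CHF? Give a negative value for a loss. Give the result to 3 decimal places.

1000 CHF × 0.8464 = 846.4 GBP
846.4 GBP × 9.309 = 7879.1376 HKD
7879.1376 HKD × 0.1308 = 1030.59119808 CHF
Net change: 1030.59119808 − 1000 = 30.59119808 CHF

30.591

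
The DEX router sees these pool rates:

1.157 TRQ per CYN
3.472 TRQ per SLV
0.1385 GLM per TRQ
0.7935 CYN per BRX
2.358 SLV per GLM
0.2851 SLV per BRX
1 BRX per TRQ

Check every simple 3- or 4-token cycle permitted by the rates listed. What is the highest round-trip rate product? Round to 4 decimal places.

1.1339

TRQ→GLM→SLV→TRQ: 0.1385 × 2.358 × 3.472 = 1.13390
TRQ→BRX→SLV→TRQ: 1 × 0.2851 × 3.472 = 0.98987
TRQ→BRX→CYN→TRQ: 1 × 0.7935 × 1.157 = 0.91808
Maximum is TRQ→GLM→SLV→TRQ at 1.1339; arbitrage exists.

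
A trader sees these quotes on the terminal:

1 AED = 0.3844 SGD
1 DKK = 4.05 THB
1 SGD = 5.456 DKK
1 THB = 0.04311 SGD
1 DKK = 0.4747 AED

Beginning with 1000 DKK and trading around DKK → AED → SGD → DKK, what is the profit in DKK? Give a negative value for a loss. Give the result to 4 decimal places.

1000 DKK × 0.4747 = 474.7 AED
474.7 AED × 0.3844 = 182.47468 SGD
182.47468 SGD × 5.456 = 995.58185408 DKK
Net change: 995.58185408 − 1000 = -4.41814592 DKK

-4.4181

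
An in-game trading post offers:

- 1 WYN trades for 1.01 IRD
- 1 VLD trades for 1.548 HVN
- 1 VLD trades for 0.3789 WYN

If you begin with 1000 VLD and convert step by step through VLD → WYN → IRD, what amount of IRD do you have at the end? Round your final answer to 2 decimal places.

382.69

1000 VLD × 0.3789 = 378.9 WYN
378.9 WYN × 1.01 = 382.689 IRD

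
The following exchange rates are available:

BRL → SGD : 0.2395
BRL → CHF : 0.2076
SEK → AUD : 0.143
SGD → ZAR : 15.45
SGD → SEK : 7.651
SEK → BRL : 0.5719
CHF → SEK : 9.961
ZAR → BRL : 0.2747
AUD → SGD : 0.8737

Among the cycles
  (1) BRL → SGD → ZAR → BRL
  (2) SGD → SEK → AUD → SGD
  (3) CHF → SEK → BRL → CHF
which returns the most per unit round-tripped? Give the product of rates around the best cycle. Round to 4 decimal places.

(1) 0.2395 × 15.45 × 0.2747 = 1.01647
(2) 7.651 × 0.143 × 0.8737 = 0.95591
(3) 9.961 × 0.5719 × 0.2076 = 1.18263
Highest is cycle (3) at 1.1826 (>1, arbitrage).

1.1826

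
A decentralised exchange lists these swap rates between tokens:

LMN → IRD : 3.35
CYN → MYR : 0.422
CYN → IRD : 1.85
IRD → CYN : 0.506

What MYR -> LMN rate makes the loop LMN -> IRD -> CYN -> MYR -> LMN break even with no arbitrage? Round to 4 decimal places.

1.3980

Known legs of the cycle: 3.35 × 0.506 × 0.422 = 0.7153322
For no arbitrage the full-cycle product must be 1, so the missing rate is 1 / 0.7153322 ≈ 1.397952.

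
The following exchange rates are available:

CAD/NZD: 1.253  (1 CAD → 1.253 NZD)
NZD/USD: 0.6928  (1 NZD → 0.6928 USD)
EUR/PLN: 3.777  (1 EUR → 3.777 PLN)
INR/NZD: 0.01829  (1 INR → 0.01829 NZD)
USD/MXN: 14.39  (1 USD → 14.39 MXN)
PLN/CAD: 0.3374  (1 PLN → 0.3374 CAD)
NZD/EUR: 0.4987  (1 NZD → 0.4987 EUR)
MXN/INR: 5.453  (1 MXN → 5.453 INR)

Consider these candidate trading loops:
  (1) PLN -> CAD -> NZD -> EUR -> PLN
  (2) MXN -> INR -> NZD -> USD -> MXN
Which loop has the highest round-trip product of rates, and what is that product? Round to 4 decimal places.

0.9943

(1) 0.3374 × 1.253 × 0.4987 × 3.777 = 0.79631
(2) 5.453 × 0.01829 × 0.6928 × 14.39 = 0.99430
Highest is cycle (2) at 0.9943 (≤1, no arbitrage).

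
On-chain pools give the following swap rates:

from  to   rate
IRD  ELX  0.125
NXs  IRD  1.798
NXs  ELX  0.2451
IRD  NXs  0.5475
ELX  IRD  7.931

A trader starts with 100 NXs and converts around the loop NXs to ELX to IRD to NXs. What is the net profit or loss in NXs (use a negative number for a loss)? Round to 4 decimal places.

100 NXs × 0.2451 = 24.51 ELX
24.51 ELX × 7.931 = 194.38881 IRD
194.38881 IRD × 0.5475 = 106.427873475 NXs
Net change: 106.427873475 − 100 = 6.427873475 NXs

6.4279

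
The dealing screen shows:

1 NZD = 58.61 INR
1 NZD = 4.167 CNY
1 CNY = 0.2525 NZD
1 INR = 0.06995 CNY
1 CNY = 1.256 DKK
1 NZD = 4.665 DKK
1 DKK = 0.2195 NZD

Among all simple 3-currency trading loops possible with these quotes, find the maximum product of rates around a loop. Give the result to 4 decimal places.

CNY→DKK→NZD→CNY: 1.256 × 0.2195 × 4.167 = 1.14881
INR→CNY→NZD→INR: 0.06995 × 0.2525 × 58.61 = 1.03519
Maximum is CNY→DKK→NZD→CNY at 1.1488; arbitrage exists.

1.1488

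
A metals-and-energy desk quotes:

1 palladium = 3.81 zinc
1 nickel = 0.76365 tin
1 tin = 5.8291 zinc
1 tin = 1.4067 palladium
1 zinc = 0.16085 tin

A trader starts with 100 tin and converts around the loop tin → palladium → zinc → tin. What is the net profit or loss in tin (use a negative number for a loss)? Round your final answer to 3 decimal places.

100 tin × 1.4067 = 140.67 palladium
140.67 palladium × 3.81 = 535.9527 zinc
535.9527 zinc × 0.16085 = 86.207991795 tin
Net change: 86.207991795 − 100 = -13.792008205 tin

-13.792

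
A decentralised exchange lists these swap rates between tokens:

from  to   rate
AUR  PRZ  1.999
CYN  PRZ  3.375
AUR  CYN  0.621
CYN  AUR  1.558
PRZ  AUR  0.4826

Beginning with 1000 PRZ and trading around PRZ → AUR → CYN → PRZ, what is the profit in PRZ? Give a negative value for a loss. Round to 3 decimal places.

11.469

1000 PRZ × 0.4826 = 482.6 AUR
482.6 AUR × 0.621 = 299.6946 CYN
299.6946 CYN × 3.375 = 1011.469275 PRZ
Net change: 1011.469275 − 1000 = 11.469275 PRZ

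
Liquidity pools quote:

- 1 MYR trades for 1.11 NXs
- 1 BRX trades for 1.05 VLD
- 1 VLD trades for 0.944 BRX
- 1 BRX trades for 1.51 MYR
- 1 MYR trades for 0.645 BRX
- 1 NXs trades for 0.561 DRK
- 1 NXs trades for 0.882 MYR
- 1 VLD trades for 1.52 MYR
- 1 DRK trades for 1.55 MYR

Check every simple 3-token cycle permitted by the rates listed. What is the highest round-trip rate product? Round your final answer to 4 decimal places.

1.0294

MYR→BRX→VLD→MYR: 0.645 × 1.05 × 1.52 = 1.02942
DRK→MYR→NXs→DRK: 1.55 × 1.11 × 0.561 = 0.96520
Maximum is MYR→BRX→VLD→MYR at 1.0294; arbitrage exists.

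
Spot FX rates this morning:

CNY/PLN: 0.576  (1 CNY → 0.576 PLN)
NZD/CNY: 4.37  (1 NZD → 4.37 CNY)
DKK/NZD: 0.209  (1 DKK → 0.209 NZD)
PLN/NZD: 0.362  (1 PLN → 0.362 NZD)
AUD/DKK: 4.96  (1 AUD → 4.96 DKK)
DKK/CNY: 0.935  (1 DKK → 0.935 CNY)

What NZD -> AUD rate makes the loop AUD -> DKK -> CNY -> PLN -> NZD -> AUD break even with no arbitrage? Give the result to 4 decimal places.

1.0341

Known legs of the cycle: 4.96 × 0.935 × 0.576 × 0.362 = 0.9669952512
For no arbitrage the full-cycle product must be 1, so the missing rate is 1 / 0.9669952512 ≈ 1.034131.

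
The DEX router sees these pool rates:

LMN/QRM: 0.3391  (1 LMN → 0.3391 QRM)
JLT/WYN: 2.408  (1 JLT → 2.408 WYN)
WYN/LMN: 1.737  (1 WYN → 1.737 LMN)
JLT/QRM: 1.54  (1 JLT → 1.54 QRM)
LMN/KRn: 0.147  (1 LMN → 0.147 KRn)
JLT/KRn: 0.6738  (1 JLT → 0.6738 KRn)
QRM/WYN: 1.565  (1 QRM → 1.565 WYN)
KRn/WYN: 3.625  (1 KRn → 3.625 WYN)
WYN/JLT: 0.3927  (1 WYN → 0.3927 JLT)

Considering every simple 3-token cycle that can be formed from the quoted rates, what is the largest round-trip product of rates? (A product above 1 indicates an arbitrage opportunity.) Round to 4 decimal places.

0.9592

WYN→JLT→KRn→WYN: 0.3927 × 0.6738 × 3.625 = 0.95918
WYN→JLT→QRM→WYN: 0.3927 × 1.54 × 1.565 = 0.94645
WYN→LMN→KRn→WYN: 1.737 × 0.147 × 3.625 = 0.92560
WYN→LMN→QRM→WYN: 1.737 × 0.3391 × 1.565 = 0.92181
Maximum is WYN→JLT→KRn→WYN at 0.9592; no arbitrage — every cycle loses value.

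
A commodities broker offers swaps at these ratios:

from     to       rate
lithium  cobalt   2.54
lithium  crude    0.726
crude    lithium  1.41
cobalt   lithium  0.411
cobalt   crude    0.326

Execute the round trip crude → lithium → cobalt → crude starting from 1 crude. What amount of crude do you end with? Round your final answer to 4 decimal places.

1.1675

1 crude × 1.41 = 1.41 lithium
1.41 lithium × 2.54 = 3.5814 cobalt
3.5814 cobalt × 0.326 = 1.1675364 crude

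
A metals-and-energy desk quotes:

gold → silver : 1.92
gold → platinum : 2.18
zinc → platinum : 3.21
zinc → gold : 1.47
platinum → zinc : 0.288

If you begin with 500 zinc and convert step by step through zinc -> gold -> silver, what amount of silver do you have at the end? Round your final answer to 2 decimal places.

500 zinc × 1.47 = 735 gold
735 gold × 1.92 = 1411.2 silver

1411.20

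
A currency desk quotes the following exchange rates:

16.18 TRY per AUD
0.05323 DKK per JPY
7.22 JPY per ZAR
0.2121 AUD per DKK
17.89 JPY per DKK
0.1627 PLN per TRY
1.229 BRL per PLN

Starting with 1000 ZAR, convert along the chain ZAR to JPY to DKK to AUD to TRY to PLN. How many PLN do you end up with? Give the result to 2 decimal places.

1000 ZAR × 7.22 = 7220 JPY
7220 JPY × 0.05323 = 384.3206 DKK
384.3206 DKK × 0.2121 = 81.51439926 AUD
81.51439926 AUD × 16.18 = 1318.9029800268 TRY
1318.9029800268 TRY × 0.1627 = 214.58551485036036 PLN

214.59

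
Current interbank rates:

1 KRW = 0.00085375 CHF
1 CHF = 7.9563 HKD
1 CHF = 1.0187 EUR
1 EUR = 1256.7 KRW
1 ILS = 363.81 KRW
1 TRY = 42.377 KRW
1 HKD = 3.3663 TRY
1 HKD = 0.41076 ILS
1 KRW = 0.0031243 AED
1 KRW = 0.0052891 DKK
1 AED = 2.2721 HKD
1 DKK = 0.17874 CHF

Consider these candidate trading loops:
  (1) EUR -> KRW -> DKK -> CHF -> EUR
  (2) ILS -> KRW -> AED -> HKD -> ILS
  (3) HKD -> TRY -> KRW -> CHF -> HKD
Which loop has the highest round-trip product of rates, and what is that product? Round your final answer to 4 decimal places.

1.2103

(1) 1256.7 × 0.0052891 × 0.17874 × 1.0187 = 1.21027
(2) 363.81 × 0.0031243 × 2.2721 × 0.41076 = 1.06082
(3) 3.3663 × 42.377 × 0.00085375 × 7.9563 = 0.96900
Highest is cycle (1) at 1.2103 (>1, arbitrage).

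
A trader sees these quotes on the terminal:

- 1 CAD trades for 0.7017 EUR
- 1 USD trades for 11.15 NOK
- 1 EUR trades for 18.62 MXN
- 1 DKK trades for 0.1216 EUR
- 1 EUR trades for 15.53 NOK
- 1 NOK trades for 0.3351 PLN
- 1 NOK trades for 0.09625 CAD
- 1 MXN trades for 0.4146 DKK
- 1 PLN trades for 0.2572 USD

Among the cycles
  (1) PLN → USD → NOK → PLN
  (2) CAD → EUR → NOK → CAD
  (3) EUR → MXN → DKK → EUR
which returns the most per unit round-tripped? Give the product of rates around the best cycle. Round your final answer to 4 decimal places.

(1) 0.2572 × 11.15 × 0.3351 = 0.96099
(2) 0.7017 × 15.53 × 0.09625 = 1.04887
(3) 18.62 × 0.4146 × 0.1216 = 0.93873
Highest is cycle (2) at 1.0489 (>1, arbitrage).

1.0489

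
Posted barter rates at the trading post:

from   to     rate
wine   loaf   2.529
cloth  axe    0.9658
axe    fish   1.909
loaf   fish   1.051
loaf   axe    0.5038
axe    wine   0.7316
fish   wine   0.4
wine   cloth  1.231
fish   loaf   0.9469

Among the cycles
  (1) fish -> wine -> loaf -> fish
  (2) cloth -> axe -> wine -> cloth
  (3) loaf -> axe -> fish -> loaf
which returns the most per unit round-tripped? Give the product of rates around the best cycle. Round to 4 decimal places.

(1) 0.4 × 2.529 × 1.051 = 1.06319
(2) 0.9658 × 0.7316 × 1.231 = 0.86980
(3) 0.5038 × 1.909 × 0.9469 = 0.91069
Highest is cycle (1) at 1.0632 (>1, arbitrage).

1.0632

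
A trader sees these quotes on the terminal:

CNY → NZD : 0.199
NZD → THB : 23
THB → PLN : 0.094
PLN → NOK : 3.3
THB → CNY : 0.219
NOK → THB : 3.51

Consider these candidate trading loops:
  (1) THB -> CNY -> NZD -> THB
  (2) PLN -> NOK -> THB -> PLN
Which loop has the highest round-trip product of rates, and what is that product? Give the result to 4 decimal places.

(1) 0.219 × 0.199 × 23 = 1.00236
(2) 3.3 × 3.51 × 0.094 = 1.08880
Highest is cycle (2) at 1.0888 (>1, arbitrage).

1.0888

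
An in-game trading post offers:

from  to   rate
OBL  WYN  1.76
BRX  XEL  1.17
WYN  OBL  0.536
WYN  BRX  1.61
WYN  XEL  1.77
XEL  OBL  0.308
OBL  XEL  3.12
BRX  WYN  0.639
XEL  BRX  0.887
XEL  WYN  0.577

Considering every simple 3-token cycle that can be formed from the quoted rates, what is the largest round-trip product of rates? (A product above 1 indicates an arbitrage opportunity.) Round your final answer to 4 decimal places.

1.0869

WYN→BRX→XEL→WYN: 1.61 × 1.17 × 0.577 = 1.08689
WYN→XEL→BRX→WYN: 1.77 × 0.887 × 0.639 = 1.00322
WYN→OBL→XEL→WYN: 0.536 × 3.12 × 0.577 = 0.96493
WYN→XEL→OBL→WYN: 1.77 × 0.308 × 1.76 = 0.95948
Maximum is WYN→BRX→XEL→WYN at 1.0869; arbitrage exists.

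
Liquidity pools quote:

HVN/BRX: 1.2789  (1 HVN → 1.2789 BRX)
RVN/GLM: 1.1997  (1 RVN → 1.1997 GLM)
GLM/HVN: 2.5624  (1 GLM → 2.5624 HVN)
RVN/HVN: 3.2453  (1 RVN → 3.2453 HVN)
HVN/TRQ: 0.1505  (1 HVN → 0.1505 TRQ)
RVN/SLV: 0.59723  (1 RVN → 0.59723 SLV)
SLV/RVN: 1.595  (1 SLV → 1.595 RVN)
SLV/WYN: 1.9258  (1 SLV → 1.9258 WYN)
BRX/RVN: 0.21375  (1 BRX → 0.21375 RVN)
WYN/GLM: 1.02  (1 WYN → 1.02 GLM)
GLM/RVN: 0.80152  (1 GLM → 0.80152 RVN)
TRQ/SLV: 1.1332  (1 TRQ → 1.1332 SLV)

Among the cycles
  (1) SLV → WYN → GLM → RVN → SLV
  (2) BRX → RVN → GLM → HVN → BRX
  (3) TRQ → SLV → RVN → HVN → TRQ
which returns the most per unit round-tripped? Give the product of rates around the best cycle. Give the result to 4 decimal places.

(1) 1.9258 × 1.02 × 0.80152 × 0.59723 = 0.94030
(2) 0.21375 × 1.1997 × 2.5624 × 1.2789 = 0.84035
(3) 1.1332 × 1.595 × 3.2453 × 0.1505 = 0.88279
Highest is cycle (1) at 0.9403 (≤1, no arbitrage).

0.9403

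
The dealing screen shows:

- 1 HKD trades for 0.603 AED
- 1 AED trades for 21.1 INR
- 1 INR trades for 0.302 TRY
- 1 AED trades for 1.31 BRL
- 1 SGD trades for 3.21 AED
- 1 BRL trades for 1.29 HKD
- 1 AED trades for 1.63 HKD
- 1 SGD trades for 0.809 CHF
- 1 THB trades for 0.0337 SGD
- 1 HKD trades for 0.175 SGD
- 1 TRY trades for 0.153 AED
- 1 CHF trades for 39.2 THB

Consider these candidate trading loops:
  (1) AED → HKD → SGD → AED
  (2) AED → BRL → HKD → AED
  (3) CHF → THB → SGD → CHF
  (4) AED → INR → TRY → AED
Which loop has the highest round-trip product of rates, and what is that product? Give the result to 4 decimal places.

1.0687

(1) 1.63 × 0.175 × 3.21 = 0.91565
(2) 1.31 × 1.29 × 0.603 = 1.01901
(3) 39.2 × 0.0337 × 0.809 = 1.06872
(4) 21.1 × 0.302 × 0.153 = 0.97495
Highest is cycle (3) at 1.0687 (>1, arbitrage).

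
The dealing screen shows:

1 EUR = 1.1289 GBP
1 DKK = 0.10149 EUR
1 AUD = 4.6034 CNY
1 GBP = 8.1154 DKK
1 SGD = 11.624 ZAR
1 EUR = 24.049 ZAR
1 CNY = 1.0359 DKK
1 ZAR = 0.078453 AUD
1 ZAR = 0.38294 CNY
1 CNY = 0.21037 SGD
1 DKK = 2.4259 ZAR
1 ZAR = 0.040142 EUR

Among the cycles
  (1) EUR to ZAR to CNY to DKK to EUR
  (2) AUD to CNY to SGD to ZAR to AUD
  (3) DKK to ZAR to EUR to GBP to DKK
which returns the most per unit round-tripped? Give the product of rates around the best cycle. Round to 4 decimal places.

0.9682

(1) 24.049 × 0.38294 × 1.0359 × 0.10149 = 0.96821
(2) 4.6034 × 0.21037 × 11.624 × 0.078453 = 0.88314
(3) 2.4259 × 0.040142 × 1.1289 × 8.1154 = 0.89215
Highest is cycle (1) at 0.9682 (≤1, no arbitrage).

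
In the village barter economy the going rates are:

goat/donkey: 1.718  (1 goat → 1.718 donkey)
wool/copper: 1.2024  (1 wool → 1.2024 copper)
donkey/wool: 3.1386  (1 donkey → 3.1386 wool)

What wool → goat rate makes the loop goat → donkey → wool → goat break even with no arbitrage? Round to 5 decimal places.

0.18546

Known legs of the cycle: 1.718 × 3.1386 = 5.3921148
For no arbitrage the full-cycle product must be 1, so the missing rate is 1 / 5.3921148 ≈ 0.1854560.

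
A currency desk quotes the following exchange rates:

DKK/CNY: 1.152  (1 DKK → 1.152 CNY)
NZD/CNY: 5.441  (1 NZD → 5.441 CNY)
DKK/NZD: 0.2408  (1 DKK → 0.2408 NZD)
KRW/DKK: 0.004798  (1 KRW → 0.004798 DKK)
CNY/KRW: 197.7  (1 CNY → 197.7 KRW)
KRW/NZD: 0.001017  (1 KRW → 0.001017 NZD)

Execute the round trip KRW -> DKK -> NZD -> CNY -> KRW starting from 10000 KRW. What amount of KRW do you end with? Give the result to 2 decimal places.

12428.03

10000 KRW × 0.004798 = 47.98 DKK
47.98 DKK × 0.2408 = 11.553584 NZD
11.553584 NZD × 5.441 = 62.863050544 CNY
62.863050544 CNY × 197.7 = 12428.0250925488 KRW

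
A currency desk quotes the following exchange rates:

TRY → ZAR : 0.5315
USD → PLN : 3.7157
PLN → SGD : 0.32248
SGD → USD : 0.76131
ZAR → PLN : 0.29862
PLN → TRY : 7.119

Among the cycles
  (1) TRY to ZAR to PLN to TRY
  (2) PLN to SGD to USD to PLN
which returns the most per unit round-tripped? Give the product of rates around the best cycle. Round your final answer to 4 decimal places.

1.1299

(1) 0.5315 × 0.29862 × 7.119 = 1.12990
(2) 0.32248 × 0.76131 × 3.7157 = 0.91223
Highest is cycle (1) at 1.1299 (>1, arbitrage).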